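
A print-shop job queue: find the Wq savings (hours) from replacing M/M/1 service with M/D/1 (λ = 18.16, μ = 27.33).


ρ = 18.16/27.33 = 0.6645
Wq(M/M/1) = ρ/(μ−λ) = 0.6645/9.17 = 0.07246 hr
Wq(M/D/1) = ρ/(2(μ−λ)) = 0.03623 hr
Savings = 0.07246 − 0.03623 = 0.03623 hr

Final: 0.03623 hr


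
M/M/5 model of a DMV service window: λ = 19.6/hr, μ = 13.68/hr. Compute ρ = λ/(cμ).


ρ = λ/(cμ) = 19.6/(5·13.68) = 19.6/68.40 = 0.2865

Final: 0.2865


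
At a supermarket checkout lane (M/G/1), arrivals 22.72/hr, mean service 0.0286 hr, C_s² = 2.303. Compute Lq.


ρ = λ·E[S] = 22.72·0.0286 = 0.6498
Lq = ρ²(1+C_s²)/(2(1−ρ)) = 0.4222·(1+2.303)/(2·0.3502)
= 0.4222·3.3030/0.7004 = 1.99114

Final: 1.99114


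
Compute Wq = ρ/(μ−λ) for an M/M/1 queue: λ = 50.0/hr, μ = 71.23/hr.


ρ = 50.0/71.23 = 0.7020
Wq = ρ/(μ−λ) = 0.7020/(71.23 − 50.0) = 0.7020/21.23 = 0.03306 hr

Final: 0.03306 hr


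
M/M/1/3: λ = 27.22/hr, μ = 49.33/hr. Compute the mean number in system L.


ρ = 27.22/49.33 = 0.5518
L = ρ[1 − (K+1)ρ^K + Kρ^(K+1)] / [(1−ρ)(1−ρ^(K+1))]
Numerator: 0.5518·(1 − 4·0.168008 + 3·0.092706) = 0.334434
Denominator: (0.4482)·(0.907294) = 0.406655
L = 0.334434/0.406655 = 0.8224

Final: 0.8224


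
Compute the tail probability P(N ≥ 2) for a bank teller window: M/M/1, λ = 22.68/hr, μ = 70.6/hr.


ρ = 22.68/70.6 = 0.3212
P(N ≥ n) = ρ^n = 0.3212^2 = 0.103199

Final: 0.103199


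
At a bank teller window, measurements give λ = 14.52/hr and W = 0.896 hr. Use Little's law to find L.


L = λW = 14.52·0.896 = 13.0099

Final: 13.0099


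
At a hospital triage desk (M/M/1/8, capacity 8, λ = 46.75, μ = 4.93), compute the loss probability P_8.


ρ = λ/μ = 46.75/4.93 = 9.4828
P_K = (1−ρ)ρ^K/(1−ρ^(K+1)) = (-8.4828·65384915.595737)/(1 − 620029372.028545)
= -554644456.432808/-620029371.028545 = 0.894545

Final: 0.894545


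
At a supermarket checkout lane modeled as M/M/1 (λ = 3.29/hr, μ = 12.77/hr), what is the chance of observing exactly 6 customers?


ρ = 3.29/12.77 = 0.2576
P_n = (1−ρ)·ρ^n = (1 − 0.2576)·0.2576^6 = 0.7424·0.0002924 = 0.0002171

Final: 0.0002171


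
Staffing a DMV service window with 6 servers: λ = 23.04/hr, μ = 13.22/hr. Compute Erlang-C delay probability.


a = λ/μ = 1.7428; ρ = a/6 = 0.2905
P₀ = 0.174916 (from M/M/c formula)
C(c,a) = [a^c/(c!(1−ρ))]·P₀ = [28.02245/(720·0.7095)]·0.174916
= 0.05485·0.174916 = 0.009595

Final: 0.009595


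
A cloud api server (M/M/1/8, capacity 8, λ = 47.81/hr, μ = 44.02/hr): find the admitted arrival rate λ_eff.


ρ = 1.0861; P_K = (1−ρ)ρ^8/(1−ρ^9) = 0.151148
λ_eff = λ(1 − P_K) = 47.81·(1 − 0.151148) = 47.81·0.848852 = 40.5836 /hr

Final: 40.5836 /hr


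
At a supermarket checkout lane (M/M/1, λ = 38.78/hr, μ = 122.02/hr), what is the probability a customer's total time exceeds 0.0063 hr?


W ~ Exponential(μ−λ) for M/M/1.
μ − λ = 122.02 − 38.78 = 83.2400
P(W > t) = e^{−(μ−λ)t} = e^{−0.5244} = 0.591903

Final: 0.591903


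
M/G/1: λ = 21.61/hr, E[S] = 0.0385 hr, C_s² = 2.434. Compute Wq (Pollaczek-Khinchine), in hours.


ρ = λ·E[S] = 21.61·0.0385 = 0.8320
E[S²] = E[S]²(1+C_s²) = 0.0385²·(1+2.434) = 0.005090
Wq = λ·E[S²]/(2(1−ρ)) = 21.61·0.005090/(2·0.1680) = 0.32734 hr

Final: 0.32734 hr


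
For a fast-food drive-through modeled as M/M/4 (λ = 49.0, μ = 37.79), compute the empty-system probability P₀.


a = λ/μ = 49.0/37.79 = 1.2966; ρ = a/c = 0.3242
Σ_{k=0}^{3} a^k/k! (terms k=0..3) = 1.00000 + 1.29664 + 0.84064 + 0.36333 = 3.50061
Tail: a^4/(4!(1−ρ)) = 2.82668/(24·0.6758) = 0.17427
P₀ = 1/(3.50061 + 0.17427) = 1/3.67488 = 0.272118

Final: 0.272118


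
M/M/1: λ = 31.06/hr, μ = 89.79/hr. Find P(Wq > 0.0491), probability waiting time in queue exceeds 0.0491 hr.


ρ = 31.06/89.79 = 0.3459
P(Wq > t) = ρ·e^{−(μ−λ)t} = 0.3459·e^{−2.8836}
= 0.3459·0.055931 = 0.019347

Final: 0.019347


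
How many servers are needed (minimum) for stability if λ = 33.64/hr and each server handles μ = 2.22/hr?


Stability requires cμ > λ ⇔ c > λ/μ.
λ/μ = 33.64/2.22 = 15.1532
Minimum integer c = ⌊15.1532⌋ + 1 = 16
Check: 16·2.22 = 35.52 > 33.64, while 15·2.22 = 33.30 ≤ 33.64

Final: 16 servers


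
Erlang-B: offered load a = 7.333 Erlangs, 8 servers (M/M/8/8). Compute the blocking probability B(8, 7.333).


B(c,a) = (a^c/c!) / Σ_{k=0}^{c} a^k/k!
a^8/8! = 207.363807
Σ terms (k=0..8): 1.00000 + 7.33300 + 26.88644 + 65.71943 + 120.48015 + 176.69619 + 215.95219 + 226.22534 + 207.36381 = 1047.656556
B = 207.363807/1047.656556 = 0.197931

Final: 0.197931


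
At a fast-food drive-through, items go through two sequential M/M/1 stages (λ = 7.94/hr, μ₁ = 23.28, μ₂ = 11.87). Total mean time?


Each node sees arrival rate λ = 7.94/hr (tandem ⇒ throughput preserved).
W₁ = 1/(μ₁−λ) = 1/(23.28−7.94) = 0.06519 hr
W₂ = 1/(μ₂−λ) = 1/(11.87−7.94) = 0.25445 hr
W_total = W₁ + W₂ = 0.06519 + 0.25445 = 0.31964 hr

Final: 0.31964 hr


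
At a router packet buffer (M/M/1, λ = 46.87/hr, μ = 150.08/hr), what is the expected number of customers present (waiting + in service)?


ρ = λ/μ = 46.87/150.08 = 0.3123
L = ρ/(1−ρ) = 0.3123/(1 − 0.3123) = 0.3123/0.6877 = 0.4541

Final: 0.4541


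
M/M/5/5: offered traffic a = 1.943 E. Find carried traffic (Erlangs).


B(5,1.943) = 0.033553 (Erlang-B)
Carried load = a(1 − B) = 1.943·(1 − 0.033553) = 1.943·0.966447 = 1.8778 E

Final: 1.8778 Erlangs


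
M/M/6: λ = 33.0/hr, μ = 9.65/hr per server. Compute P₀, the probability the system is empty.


a = λ/μ = 33.0/9.65 = 3.4197; ρ = a/c = 0.5699
Σ_{k=0}^{5} a^k/k! (terms k=0..5) = 1.00000 + 3.41969 + 5.84714 + 6.66513 + 5.69817 + 3.89719 = 26.52732
Tail: a^6/(6!(1−ρ)) = 1599.26252/(720·0.4301) = 5.16495
P₀ = 1/(26.52732 + 5.16495) = 1/31.69227 = 0.031553

Final: 0.031553


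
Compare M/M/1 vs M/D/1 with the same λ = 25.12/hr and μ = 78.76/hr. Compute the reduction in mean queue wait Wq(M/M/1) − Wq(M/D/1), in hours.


ρ = 25.12/78.76 = 0.3189
Wq(M/M/1) = ρ/(μ−λ) = 0.3189/53.64 = 0.005946 hr
Wq(M/D/1) = ρ/(2(μ−λ)) = 0.002973 hr
Savings = 0.005946 − 0.002973 = 0.002973 hr

Final: 0.002973 hr


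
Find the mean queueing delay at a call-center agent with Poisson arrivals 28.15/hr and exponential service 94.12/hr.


ρ = 28.15/94.12 = 0.2991
Wq = ρ/(μ−λ) = 0.2991/(94.12 − 28.15) = 0.2991/65.97 = 0.004534 hr

Final: 0.004534 hr


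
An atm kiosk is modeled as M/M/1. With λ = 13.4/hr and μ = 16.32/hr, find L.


ρ = λ/μ = 13.4/16.32 = 0.8211
L = ρ/(1−ρ) = 0.8211/(1 − 0.8211) = 0.8211/0.1789 = 4.5890

Final: 4.5890


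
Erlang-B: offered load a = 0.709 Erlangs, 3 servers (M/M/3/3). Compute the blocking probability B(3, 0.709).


B(c,a) = (a^c/c!) / Σ_{k=0}^{c} a^k/k!
a^3/3! = 0.059400
Σ terms (k=0..3): 1.00000 + 0.70900 + 0.25134 + 0.05940 = 2.019741
B = 0.059400/2.019741 = 0.029410

Final: 0.029410


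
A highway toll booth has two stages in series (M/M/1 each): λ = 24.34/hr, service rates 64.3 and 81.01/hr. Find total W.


Each node sees arrival rate λ = 24.34/hr (tandem ⇒ throughput preserved).
W₁ = 1/(μ₁−λ) = 1/(64.3−24.34) = 0.02503 hr
W₂ = 1/(μ₂−λ) = 1/(81.01−24.34) = 0.01765 hr
W_total = W₁ + W₂ = 0.02503 + 0.01765 = 0.04267 hr

Final: 0.04267 hr


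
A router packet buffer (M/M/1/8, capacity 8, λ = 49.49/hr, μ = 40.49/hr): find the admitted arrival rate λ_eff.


ρ = 1.2223; P_K = (1−ρ)ρ^8/(1−ρ^9) = 0.217592
λ_eff = λ(1 − P_K) = 49.49·(1 − 0.217592) = 49.49·0.782408 = 38.7214 /hr

Final: 38.7214 /hr


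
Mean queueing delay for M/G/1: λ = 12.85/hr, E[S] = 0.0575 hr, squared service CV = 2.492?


ρ = λ·E[S] = 12.85·0.0575 = 0.7389
E[S²] = E[S]²(1+C_s²) = 0.0575²·(1+2.492) = 0.011545
Wq = λ·E[S²]/(2(1−ρ)) = 12.85·0.011545/(2·0.2611) = 0.28408 hr

Final: 0.28408 hr


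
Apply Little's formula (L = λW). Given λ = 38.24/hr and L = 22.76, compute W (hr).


W = L/λ = 22.76/38.24 = 0.5952 hr

Final: 0.5952 hr


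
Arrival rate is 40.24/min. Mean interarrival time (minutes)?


Mean interarrival time = 1/λ = 1/40.24 minute = 0.02485 minute
In minutes: 0.02485 × 1 = 0.02485 min

Final: 0.02485 min


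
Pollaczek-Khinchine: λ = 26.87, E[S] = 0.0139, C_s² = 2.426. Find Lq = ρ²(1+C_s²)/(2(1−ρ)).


ρ = λ·E[S] = 26.87·0.0139 = 0.3735
Lq = ρ²(1+C_s²)/(2(1−ρ)) = 0.1395·(1+2.426)/(2·0.6265)
= 0.1395·3.4260/1.2530 = 0.38141

Final: 0.38141


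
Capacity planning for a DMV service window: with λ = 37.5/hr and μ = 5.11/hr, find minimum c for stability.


Stability requires cμ > λ ⇔ c > λ/μ.
λ/μ = 37.5/5.11 = 7.3386
Minimum integer c = ⌊7.3386⌋ + 1 = 8
Check: 8·5.11 = 40.88 > 37.5, while 7·5.11 = 35.77 ≤ 37.5

Final: 8 servers


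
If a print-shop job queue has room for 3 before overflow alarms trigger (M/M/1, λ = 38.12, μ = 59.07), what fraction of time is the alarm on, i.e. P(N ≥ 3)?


ρ = 38.12/59.07 = 0.6453
P(N ≥ n) = ρ^n = 0.6453^3 = 0.268756

Final: 0.268756


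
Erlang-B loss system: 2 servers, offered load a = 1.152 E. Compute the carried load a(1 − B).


B(2,1.152) = 0.235674 (Erlang-B)
Carried load = a(1 − B) = 1.152·(1 − 0.235674) = 1.152·0.764326 = 0.8805 E

Final: 0.8805 Erlangs


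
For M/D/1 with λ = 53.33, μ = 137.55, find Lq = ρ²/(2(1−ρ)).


ρ = 53.33/137.55 = 0.3877
M/D/1: Lq = ρ²/(2(1−ρ)) = 0.1503/(2·0.6123) = 0.12275

Final: 0.12275


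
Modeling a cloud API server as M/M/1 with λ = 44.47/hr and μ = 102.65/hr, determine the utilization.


ρ = λ/μ = 44.47/102.65 = 0.4332

Final: 0.4332


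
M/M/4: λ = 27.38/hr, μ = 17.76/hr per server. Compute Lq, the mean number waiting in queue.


a = λ/μ = 1.5417; ρ = a/4 = 0.3854
P₀ = 0.211699
Lq = P₀·a^c·ρ / (c!·(1−ρ)²) = 0.211699·5.64887·0.3854/(24·0.37771)
= 0.05084

Final: 0.05084


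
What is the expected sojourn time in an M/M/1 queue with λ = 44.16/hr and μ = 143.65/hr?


W = 1/(μ−λ) = 1/(143.65 − 44.16) = 1/99.49 = 0.01005 hr

Final: 0.01005 hr


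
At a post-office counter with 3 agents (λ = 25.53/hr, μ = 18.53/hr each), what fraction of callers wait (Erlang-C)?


a = λ/μ = 1.3778; ρ = a/3 = 0.4593
P₀ = 0.241957 (from M/M/c formula)
C(c,a) = [a^c/(c!(1−ρ))]·P₀ = [2.61533/(6·0.5407)]·0.241957
= 0.80609·0.241957 = 0.195038

Final: 0.195038


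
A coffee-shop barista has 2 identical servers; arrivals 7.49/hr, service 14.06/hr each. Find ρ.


ρ = λ/(cμ) = 7.49/(2·14.06) = 7.49/28.12 = 0.2664

Final: 0.2664


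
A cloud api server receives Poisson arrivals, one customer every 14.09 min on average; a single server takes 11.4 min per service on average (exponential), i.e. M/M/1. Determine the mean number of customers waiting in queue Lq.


λ = 60/14.09 = 4.2583 /hr
μ = 60/11.4 = 5.2632 /hr
ρ = λ/μ = 4.2583/5.2632 = 0.8091
Lq = ρ²/(1−ρ) = 0.6546/0.1909 = 3.4288

Final: 3.4288


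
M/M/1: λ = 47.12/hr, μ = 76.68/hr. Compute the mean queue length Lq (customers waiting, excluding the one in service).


ρ = 47.12/76.68 = 0.6145
Lq = ρ²/(1−ρ) = 0.3776/0.3855 = 0.9795

Final: 0.9795


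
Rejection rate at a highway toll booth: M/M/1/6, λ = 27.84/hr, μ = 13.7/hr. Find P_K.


ρ = λ/μ = 27.84/13.7 = 2.0321
P_K = (1−ρ)ρ^K/(1−ρ^(K+1)) = (-1.0321·70.419345)/(1 − 143.100334)
= -72.680988/-142.100334 = 0.511477

Final: 0.511477


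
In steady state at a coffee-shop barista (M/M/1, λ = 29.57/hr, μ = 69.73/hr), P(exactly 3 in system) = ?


ρ = 29.57/69.73 = 0.4241
P_n = (1−ρ)·ρ^n = (1 − 0.4241)·0.4241^3 = 0.5759·0.076260 = 0.043921

Final: 0.043921


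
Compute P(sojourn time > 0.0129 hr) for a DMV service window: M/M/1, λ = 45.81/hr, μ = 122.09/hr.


W ~ Exponential(μ−λ) for M/M/1.
μ − λ = 122.09 − 45.81 = 76.2800
P(W > t) = e^{−(μ−λ)t} = e^{−0.9840} = 0.373808

Final: 0.373808


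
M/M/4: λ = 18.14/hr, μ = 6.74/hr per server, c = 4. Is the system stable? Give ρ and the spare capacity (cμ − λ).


Total capacity cμ = 4·6.74 = 26.96/hr
ρ = λ/(cμ) = 18.14/26.96 = 0.6728
Stable ⇔ ρ < 1: YES
Spare capacity = cμ − λ = 26.96 − 18.14 = 8.82/hr

Final: ρ = 0.6728; stable; margin = 8.82/hr


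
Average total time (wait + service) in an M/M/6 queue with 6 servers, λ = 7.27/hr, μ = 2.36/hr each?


a = 3.0805; ρ = 0.5134; P₀ = 0.045044
Lq = P₀·a^c·ρ/(c!(1−ρ)²) = 0.11593
Wq = Lq/λ = 0.11593/7.27 = 0.01595 hr
W = Wq + 1/μ = 0.01595 + 0.42373 = 0.43968 hr

Final: 0.43968 hr


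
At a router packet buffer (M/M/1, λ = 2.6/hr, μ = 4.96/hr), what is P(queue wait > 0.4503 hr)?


ρ = 2.6/4.96 = 0.5242
P(Wq > t) = ρ·e^{−(μ−λ)t} = 0.5242·e^{−1.0627}
= 0.5242·0.345519 = 0.181119

Final: 0.181119


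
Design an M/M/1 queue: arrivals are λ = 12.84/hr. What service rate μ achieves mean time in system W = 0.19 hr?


W = 1/(μ−λ) ⇒ μ − λ = 1/W = 1/0.19 = 5.2632
μ = λ + 1/W = 12.84 + 5.2632 = 18.1032 per hr

Final: 18.1032 /hr


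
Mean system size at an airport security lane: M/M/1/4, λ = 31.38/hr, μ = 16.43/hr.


ρ = 31.38/16.43 = 1.9099
L = ρ[1 − (K+1)ρ^K + Kρ^(K+1)] / [(1−ρ)(1−ρ^(K+1))]
Numerator: 1.9099·(1 − 5·13.306428 + 4·25.414225) = 68.995433
Denominator: (-0.9099)·(-24.414225) = 22.215013
L = 68.995433/22.215013 = 3.1058

Final: 3.1058


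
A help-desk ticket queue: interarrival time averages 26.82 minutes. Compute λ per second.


λ = 1/(interarrival time) in consistent units.
1 second = 0.0166667 min, so λ = 0.0166667/26.82 = 0.0006214 per second

Final: 0.0006214 /sec


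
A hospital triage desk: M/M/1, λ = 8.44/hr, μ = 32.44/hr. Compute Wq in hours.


ρ = 8.44/32.44 = 0.2602
Wq = ρ/(μ−λ) = 0.2602/(32.44 − 8.44) = 0.2602/24.00 = 0.01084 hr

Final: 0.01084 hr


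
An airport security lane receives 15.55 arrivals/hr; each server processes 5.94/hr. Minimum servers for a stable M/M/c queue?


Stability requires cμ > λ ⇔ c > λ/μ.
λ/μ = 15.55/5.94 = 2.6178
Minimum integer c = ⌊2.6178⌋ + 1 = 3
Check: 3·5.94 = 17.82 > 15.55, while 2·5.94 = 11.88 ≤ 15.55

Final: 3 servers


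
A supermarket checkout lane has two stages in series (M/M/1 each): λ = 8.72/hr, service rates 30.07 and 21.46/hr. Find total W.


Each node sees arrival rate λ = 8.72/hr (tandem ⇒ throughput preserved).
W₁ = 1/(μ₁−λ) = 1/(30.07−8.72) = 0.04684 hr
W₂ = 1/(μ₂−λ) = 1/(21.46−8.72) = 0.07849 hr
W_total = W₁ + W₂ = 0.04684 + 0.07849 = 0.12533 hr

Final: 0.12533 hr


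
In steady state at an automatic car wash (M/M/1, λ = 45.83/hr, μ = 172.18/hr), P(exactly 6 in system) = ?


ρ = 45.83/172.18 = 0.2662
P_n = (1−ρ)·ρ^n = (1 − 0.2662)·0.2662^6 = 0.7338·0.0003556 = 0.0002610

Final: 0.0002610


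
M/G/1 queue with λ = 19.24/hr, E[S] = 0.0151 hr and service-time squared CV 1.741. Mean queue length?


ρ = λ·E[S] = 19.24·0.0151 = 0.2905
Lq = ρ²(1+C_s²)/(2(1−ρ)) = 0.08440·(1+1.741)/(2·0.7095)
= 0.08440·2.7410/1.4190 = 0.16304

Final: 0.16304


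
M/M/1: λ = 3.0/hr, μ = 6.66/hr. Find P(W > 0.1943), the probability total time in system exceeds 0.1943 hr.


W ~ Exponential(μ−λ) for M/M/1.
μ − λ = 6.66 − 3.0 = 3.6600
P(W > t) = e^{−(μ−λ)t} = e^{−0.7111} = 0.491085

Final: 0.491085


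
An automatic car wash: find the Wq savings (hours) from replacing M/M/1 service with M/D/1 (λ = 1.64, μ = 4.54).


ρ = 1.64/4.54 = 0.3612
Wq(M/M/1) = ρ/(μ−λ) = 0.3612/2.90 = 0.12456 hr
Wq(M/D/1) = ρ/(2(μ−λ)) = 0.06228 hr
Savings = 0.12456 − 0.06228 = 0.06228 hr

Final: 0.06228 hr


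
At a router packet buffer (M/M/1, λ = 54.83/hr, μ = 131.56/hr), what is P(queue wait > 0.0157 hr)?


ρ = 54.83/131.56 = 0.4168
P(Wq > t) = ρ·e^{−(μ−λ)t} = 0.4168·e^{−1.2047}
= 0.4168·0.299794 = 0.124944

Final: 0.124944


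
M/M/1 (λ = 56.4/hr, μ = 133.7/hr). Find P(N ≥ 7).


ρ = 56.4/133.7 = 0.4218
P(N ≥ n) = ρ^n = 0.4218^7 = 0.002377

Final: 0.002377


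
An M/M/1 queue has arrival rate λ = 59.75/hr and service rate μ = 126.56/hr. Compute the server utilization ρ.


ρ = λ/μ = 59.75/126.56 = 0.4721

Final: 0.4721


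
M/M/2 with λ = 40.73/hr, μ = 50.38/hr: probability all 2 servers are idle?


a = λ/μ = 40.73/50.38 = 0.8085; ρ = a/c = 0.4042
Σ_{k=0}^{1} a^k/k! (terms k=0..1) = 1.00000 + 0.80846 = 1.80846
Tail: a^2/(2!(1−ρ)) = 0.65360/(2·0.5958) = 0.54853
P₀ = 1/(1.80846 + 0.54853) = 1/2.35699 = 0.424270

Final: 0.424270


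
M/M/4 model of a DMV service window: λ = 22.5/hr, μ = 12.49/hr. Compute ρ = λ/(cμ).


ρ = λ/(cμ) = 22.5/(4·12.49) = 22.5/49.96 = 0.4504

Final: 0.4504


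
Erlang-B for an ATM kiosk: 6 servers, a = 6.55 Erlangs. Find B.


B(c,a) = (a^c/c!) / Σ_{k=0}^{c} a^k/k!
a^6/6! = 109.676935
Σ terms (k=0..6): 1.00000 + 6.55000 + 21.45125 + 46.83523 + 76.69269 + 100.46742 + 109.67693 = 362.673522
B = 109.676935/362.673522 = 0.302412

Final: 0.302412


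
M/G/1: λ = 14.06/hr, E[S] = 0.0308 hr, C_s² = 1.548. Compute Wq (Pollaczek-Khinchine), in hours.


ρ = λ·E[S] = 14.06·0.0308 = 0.4330
E[S²] = E[S]²(1+C_s²) = 0.0308²·(1+1.548) = 0.002417
Wq = λ·E[S²]/(2(1−ρ)) = 14.06·0.002417/(2·0.5670) = 0.02997 hr

Final: 0.02997 hr


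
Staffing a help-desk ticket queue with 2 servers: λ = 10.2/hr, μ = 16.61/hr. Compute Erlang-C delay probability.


a = λ/μ = 0.6141; ρ = a/2 = 0.3070
P₀ = 0.530170 (from M/M/c formula)
C(c,a) = [a^c/(c!(1−ρ))]·P₀ = [0.37710/(2·0.6930)]·0.530170
= 0.27210·0.530170 = 0.144258

Final: 0.144258


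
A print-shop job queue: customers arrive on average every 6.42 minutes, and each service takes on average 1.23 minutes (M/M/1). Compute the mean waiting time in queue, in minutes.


λ = 60/6.42 = 9.3458 /hr
μ = 60/1.23 = 48.7805 /hr
ρ = λ/μ = 9.3458/48.7805 = 0.1916
Wq = ρ/(μ−λ) = 0.1916/(48.7805−9.3458) = 0.004858 hr
In minutes: 0.004858·60 = 0.2915 min

Final: 0.2915 min


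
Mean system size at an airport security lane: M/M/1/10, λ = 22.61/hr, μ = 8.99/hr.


ρ = 22.61/8.99 = 2.5150
L = ρ[1 − (K+1)ρ^K + Kρ^(K+1)] / [(1−ρ)(1−ρ^(K+1))]
Numerator: 2.5150·(1 − 11·10125.318802 + 10·25465.345729) = 360341.406031
Denominator: (-1.5150)·(-25464.345729) = 38578.908658
L = 360341.406031/38578.908658 = 9.3404

Final: 9.3404


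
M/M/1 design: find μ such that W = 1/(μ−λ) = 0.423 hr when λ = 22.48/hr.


W = 1/(μ−λ) ⇒ μ − λ = 1/W = 1/0.423 = 2.3641
μ = λ + 1/W = 22.48 + 2.3641 = 24.8441 per hr

Final: 24.8441 /hr


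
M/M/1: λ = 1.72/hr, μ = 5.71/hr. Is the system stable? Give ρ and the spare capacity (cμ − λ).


Total capacity cμ = 1·5.71 = 5.71/hr
ρ = λ/(cμ) = 1.72/5.71 = 0.3012
Stable ⇔ ρ < 1: YES
Spare capacity = cμ − λ = 5.71 − 1.72 = 3.99/hr

Final: ρ = 0.3012; stable; margin = 3.99/hr


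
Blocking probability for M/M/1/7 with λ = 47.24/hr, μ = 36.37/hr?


ρ = λ/μ = 47.24/36.37 = 1.2989
P_K = (1−ρ)ρ^K/(1−ρ^(K+1)) = (-0.2989·6.236862)/(1 − 8.100889)
= -1.864028/-7.100889 = 0.262506

Final: 0.262506


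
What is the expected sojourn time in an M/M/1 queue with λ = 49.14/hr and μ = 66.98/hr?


W = 1/(μ−λ) = 1/(66.98 − 49.14) = 1/17.84 = 0.05605 hr

Final: 0.05605 hr


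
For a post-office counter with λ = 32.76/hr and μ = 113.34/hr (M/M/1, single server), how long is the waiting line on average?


ρ = 32.76/113.34 = 0.2890
Lq = ρ²/(1−ρ) = 0.08355/0.7110 = 0.1175

Final: 0.1175


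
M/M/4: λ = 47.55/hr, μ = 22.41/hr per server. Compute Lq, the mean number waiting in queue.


a = λ/μ = 2.1218; ρ = a/4 = 0.5305
P₀ = 0.114108
Lq = P₀·a^c·ρ / (c!·(1−ρ)²) = 0.114108·20.26911·0.5305/(24·0.22047)
= 0.23186

Final: 0.23186


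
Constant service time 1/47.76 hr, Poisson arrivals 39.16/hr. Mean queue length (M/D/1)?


ρ = 39.16/47.76 = 0.8199
M/D/1: Lq = ρ²/(2(1−ρ)) = 0.6723/(2·0.1801) = 1.86678

Final: 1.86678


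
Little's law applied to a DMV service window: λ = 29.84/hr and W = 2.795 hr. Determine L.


L = λW = 29.84·2.795 = 83.4028

Final: 83.4028


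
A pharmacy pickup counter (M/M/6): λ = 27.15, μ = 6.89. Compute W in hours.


a = 3.9405; ρ = 0.6567; P₀ = 0.017853
Lq = P₀·a^c·ρ/(c!(1−ρ)²) = 0.51744
Wq = Lq/λ = 0.51744/27.15 = 0.01906 hr
W = Wq + 1/μ = 0.01906 + 0.14514 = 0.16420 hr

Final: 0.16420 hr


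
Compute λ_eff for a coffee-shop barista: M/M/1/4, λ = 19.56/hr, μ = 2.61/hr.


ρ = 7.4943; P_K = (1−ρ)ρ^4/(1−ρ^5) = 0.866601
λ_eff = λ(1 − P_K) = 19.56·(1 − 0.866601) = 19.56·0.133399 = 2.6093 /hr

Final: 2.6093 /hr


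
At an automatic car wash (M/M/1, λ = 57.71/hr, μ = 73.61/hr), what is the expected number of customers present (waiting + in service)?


ρ = λ/μ = 57.71/73.61 = 0.7840
L = ρ/(1−ρ) = 0.7840/(1 − 0.7840) = 0.7840/0.2160 = 3.6296

Final: 3.6296


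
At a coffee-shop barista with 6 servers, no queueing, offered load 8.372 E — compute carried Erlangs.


B(6,8.372) = 0.409489 (Erlang-B)
Carried load = a(1 − B) = 8.372·(1 − 0.409489) = 8.372·0.590511 = 4.9438 E

Final: 4.9438 Erlangs


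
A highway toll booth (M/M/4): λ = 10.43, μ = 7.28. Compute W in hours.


a = 1.4327; ρ = 0.3582; P₀ = 0.236819
Lq = P₀·a^c·ρ/(c!(1−ρ)²) = 0.03615
Wq = Lq/λ = 0.03615/10.43 = 0.003466 hr
W = Wq + 1/μ = 0.003466 + 0.13736 = 0.14083 hr

Final: 0.14083 hr


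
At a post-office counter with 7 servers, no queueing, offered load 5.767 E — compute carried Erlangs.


B(7,5.767) = 0.169873 (Erlang-B)
Carried load = a(1 − B) = 5.767·(1 − 0.169873) = 5.767·0.830127 = 4.7873 E

Final: 4.7873 Erlangs


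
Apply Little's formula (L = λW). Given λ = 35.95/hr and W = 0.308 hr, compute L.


L = λW = 35.95·0.308 = 11.0726

Final: 11.0726


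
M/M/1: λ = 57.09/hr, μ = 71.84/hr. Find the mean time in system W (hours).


W = 1/(μ−λ) = 1/(71.84 − 57.09) = 1/14.75 = 0.06780 hr

Final: 0.06780 hr


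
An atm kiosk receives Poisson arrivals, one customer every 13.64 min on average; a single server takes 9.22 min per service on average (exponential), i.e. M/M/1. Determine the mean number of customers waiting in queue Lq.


λ = 60/13.64 = 4.3988 /hr
μ = 60/9.22 = 6.5076 /hr
ρ = λ/μ = 4.3988/6.5076 = 0.6760
Lq = ρ²/(1−ρ) = 0.4569/0.3240 = 1.4100

Final: 1.4100


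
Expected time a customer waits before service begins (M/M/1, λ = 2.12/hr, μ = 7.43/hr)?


ρ = 2.12/7.43 = 0.2853
Wq = ρ/(μ−λ) = 0.2853/(7.43 − 2.12) = 0.2853/5.31 = 0.05373 hr

Final: 0.05373 hr


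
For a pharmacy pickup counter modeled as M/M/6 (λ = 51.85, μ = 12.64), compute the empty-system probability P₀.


a = λ/μ = 51.85/12.64 = 4.1021; ρ = a/c = 0.6837
Σ_{k=0}^{5} a^k/k! (terms k=0..5) = 1.00000 + 4.10206 + 8.41344 + 11.50413 + 11.79765 + 9.67893 = 46.49620
Tail: a^6/(6!(1−ρ)) = 4764.42090/(720·0.3163) = 20.91923
P₀ = 1/(46.49620 + 20.91923) = 1/67.41543 = 0.014833

Final: 0.014833


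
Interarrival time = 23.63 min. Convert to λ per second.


λ = 1/(interarrival time) in consistent units.
1 second = 0.0166667 min, so λ = 0.0166667/23.63 = 0.0007053 per second

Final: 0.0007053 /sec


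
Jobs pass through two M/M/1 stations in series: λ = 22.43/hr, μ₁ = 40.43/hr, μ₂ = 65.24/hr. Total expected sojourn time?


Each node sees arrival rate λ = 22.43/hr (tandem ⇒ throughput preserved).
W₁ = 1/(μ₁−λ) = 1/(40.43−22.43) = 0.05556 hr
W₂ = 1/(μ₂−λ) = 1/(65.24−22.43) = 0.02336 hr
W_total = W₁ + W₂ = 0.05556 + 0.02336 = 0.07891 hr

Final: 0.07891 hr


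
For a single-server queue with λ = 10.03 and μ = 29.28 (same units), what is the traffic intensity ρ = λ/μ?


ρ = λ/μ = 10.03/29.28 = 0.3426

Final: 0.3426


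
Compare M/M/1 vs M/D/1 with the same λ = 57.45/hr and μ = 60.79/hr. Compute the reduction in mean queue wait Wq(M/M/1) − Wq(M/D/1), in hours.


ρ = 57.45/60.79 = 0.9451
Wq(M/M/1) = ρ/(μ−λ) = 0.9451/3.34 = 0.28295 hr
Wq(M/D/1) = ρ/(2(μ−λ)) = 0.14148 hr
Savings = 0.28295 − 0.14148 = 0.14148 hr

Final: 0.14148 hr


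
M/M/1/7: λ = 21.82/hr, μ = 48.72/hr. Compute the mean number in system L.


ρ = 21.82/48.72 = 0.4479
L = ρ[1 − (K+1)ρ^K + Kρ^(K+1)] / [(1−ρ)(1−ρ^(K+1))]
Numerator: 0.4479·(1 − 8·0.003614 + 7·0.001619) = 0.439990
Denominator: (0.5521)·(0.998381) = 0.551241
L = 0.439990/0.551241 = 0.7982

Final: 0.7982


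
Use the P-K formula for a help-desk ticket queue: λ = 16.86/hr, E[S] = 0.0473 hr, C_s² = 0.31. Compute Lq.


ρ = λ·E[S] = 16.86·0.0473 = 0.7975
Lq = ρ²(1+C_s²)/(2(1−ρ)) = 0.6360·(1+0.31)/(2·0.2025)
= 0.6360·1.3100/0.4050 = 2.05687

Final: 2.05687


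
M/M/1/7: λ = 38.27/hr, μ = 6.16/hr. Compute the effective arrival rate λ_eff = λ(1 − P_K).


ρ = 6.2127; P_K = (1−ρ)ρ^7/(1−ρ^8) = 0.839039
λ_eff = λ(1 − P_K) = 38.27·(1 − 0.839039) = 38.27·0.160961 = 6.1600 /hr

Final: 6.1600 /hr


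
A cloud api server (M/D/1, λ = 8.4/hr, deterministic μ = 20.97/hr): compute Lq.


ρ = 8.4/20.97 = 0.4006
M/D/1: Lq = ρ²/(2(1−ρ)) = 0.1605/(2·0.5994) = 0.13384

Final: 0.13384


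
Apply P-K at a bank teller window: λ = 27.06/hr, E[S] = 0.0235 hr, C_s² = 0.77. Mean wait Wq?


ρ = λ·E[S] = 27.06·0.0235 = 0.6359
E[S²] = E[S]²(1+C_s²) = 0.0235²·(1+0.77) = 0.0009775
Wq = λ·E[S²]/(2(1−ρ)) = 27.06·0.0009775/(2·0.3641) = 0.03632 hr

Final: 0.03632 hr


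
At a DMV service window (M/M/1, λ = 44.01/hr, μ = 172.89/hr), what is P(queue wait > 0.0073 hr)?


ρ = 44.01/172.89 = 0.2546
P(Wq > t) = ρ·e^{−(μ−λ)t} = 0.2546·e^{−0.9408}
= 0.2546·0.390306 = 0.099354

Final: 0.099354


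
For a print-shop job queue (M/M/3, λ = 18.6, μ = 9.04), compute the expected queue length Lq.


a = λ/μ = 2.0575; ρ = a/3 = 0.6858
P₀ = 0.102091
Lq = P₀·a^c·ρ / (c!·(1−ρ)²) = 0.102091·8.71031·0.6858/(6·0.09870)
= 1.02990

Final: 1.02990


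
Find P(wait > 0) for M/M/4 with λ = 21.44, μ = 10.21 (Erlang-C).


a = λ/μ = 2.0999; ρ = a/4 = 0.5250
P₀ = 0.116911 (from M/M/c formula)
C(c,a) = [a^c/(c!(1−ρ))]·P₀ = [19.44447/(24·0.4750)]·0.116911
= 1.70557·0.116911 = 0.199399

Final: 0.199399


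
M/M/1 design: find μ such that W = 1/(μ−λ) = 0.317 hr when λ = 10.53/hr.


W = 1/(μ−λ) ⇒ μ − λ = 1/W = 1/0.317 = 3.1546
μ = λ + 1/W = 10.53 + 3.1546 = 13.6846 per hr

Final: 13.6846 /hr


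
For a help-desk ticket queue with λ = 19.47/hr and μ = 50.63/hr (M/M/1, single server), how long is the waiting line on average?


ρ = 19.47/50.63 = 0.3846
Lq = ρ²/(1−ρ) = 0.1479/0.6154 = 0.2403

Final: 0.2403


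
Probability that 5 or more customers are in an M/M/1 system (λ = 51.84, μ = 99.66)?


ρ = 51.84/99.66 = 0.5202
P(N ≥ n) = ρ^n = 0.5202^5 = 0.038082

Final: 0.038082


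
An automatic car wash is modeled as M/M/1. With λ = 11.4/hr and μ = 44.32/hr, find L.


ρ = λ/μ = 11.4/44.32 = 0.2572
L = ρ/(1−ρ) = 0.2572/(1 − 0.2572) = 0.2572/0.7428 = 0.3463

Final: 0.3463


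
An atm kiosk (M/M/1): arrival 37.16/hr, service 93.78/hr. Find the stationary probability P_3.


ρ = 37.16/93.78 = 0.3962
P_n = (1−ρ)·ρ^n = (1 − 0.3962)·0.3962^3 = 0.6038·0.062215 = 0.037563

Final: 0.037563


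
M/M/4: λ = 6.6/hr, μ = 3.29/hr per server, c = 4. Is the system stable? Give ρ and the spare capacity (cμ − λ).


Total capacity cμ = 4·3.29 = 13.16/hr
ρ = λ/(cμ) = 6.6/13.16 = 0.5015
Stable ⇔ ρ < 1: YES
Spare capacity = cμ − λ = 13.16 − 6.6 = 6.56/hr

Final: ρ = 0.5015; stable; margin = 6.56/hr


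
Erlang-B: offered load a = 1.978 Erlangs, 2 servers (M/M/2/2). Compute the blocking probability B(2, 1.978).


B(c,a) = (a^c/c!) / Σ_{k=0}^{c} a^k/k!
a^2/2! = 1.956242
Σ terms (k=0..2): 1.00000 + 1.97800 + 1.95624 = 4.934242
B = 1.956242/4.934242 = 0.396463

Final: 0.396463


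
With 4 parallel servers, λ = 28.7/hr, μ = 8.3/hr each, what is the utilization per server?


ρ = λ/(cμ) = 28.7/(4·8.3) = 28.7/33.20 = 0.8645

Final: 0.8645


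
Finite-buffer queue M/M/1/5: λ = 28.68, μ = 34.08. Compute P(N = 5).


ρ = λ/μ = 28.68/34.08 = 0.8415
P_K = (1−ρ)ρ^K/(1−ρ^(K+1)) = (0.1585·0.422083)/(1 − 0.355204)
= 0.066879/0.644796 = 0.103722

Final: 0.103722


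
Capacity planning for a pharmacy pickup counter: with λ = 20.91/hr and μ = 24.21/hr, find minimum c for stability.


Stability requires cμ > λ ⇔ c > λ/μ.
λ/μ = 20.91/24.21 = 0.8637
Minimum integer c = ⌊0.8637⌋ + 1 = 1
Check: 1·24.21 = 24.21 > 20.91, while 0·24.21 = 0.00 ≤ 20.91

Final: 1 servers


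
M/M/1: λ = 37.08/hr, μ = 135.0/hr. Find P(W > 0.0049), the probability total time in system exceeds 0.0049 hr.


W ~ Exponential(μ−λ) for M/M/1.
μ − λ = 135.0 − 37.08 = 97.9200
P(W > t) = e^{−(μ−λ)t} = e^{−0.4798} = 0.618902

Final: 0.618902


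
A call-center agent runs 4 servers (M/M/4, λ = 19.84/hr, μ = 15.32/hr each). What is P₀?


a = λ/μ = 19.84/15.32 = 1.2950; ρ = a/c = 0.3238
Σ_{k=0}^{3} a^k/k! (terms k=0..3) = 1.00000 + 1.29504 + 0.83856 + 0.36199 = 3.49559
Tail: a^4/(4!(1−ρ)) = 2.81275/(24·0.6762) = 0.17331
P₀ = 1/(3.49559 + 0.17331) = 1/3.66890 = 0.272561

Final: 0.272561


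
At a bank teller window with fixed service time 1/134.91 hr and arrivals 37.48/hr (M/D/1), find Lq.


ρ = 37.48/134.91 = 0.2778
M/D/1: Lq = ρ²/(2(1−ρ)) = 0.07718/(2·0.7222) = 0.05344

Final: 0.05344


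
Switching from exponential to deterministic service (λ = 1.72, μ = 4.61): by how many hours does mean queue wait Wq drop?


ρ = 1.72/4.61 = 0.3731
Wq(M/M/1) = ρ/(μ−λ) = 0.3731/2.89 = 0.12910 hr
Wq(M/D/1) = ρ/(2(μ−λ)) = 0.06455 hr
Savings = 0.12910 − 0.06455 = 0.06455 hr

Final: 0.06455 hr


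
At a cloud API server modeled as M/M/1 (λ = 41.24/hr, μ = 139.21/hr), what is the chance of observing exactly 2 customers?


ρ = 41.24/139.21 = 0.2962
P_n = (1−ρ)·ρ^n = (1 − 0.2962)·0.2962^2 = 0.7038·0.087760 = 0.061762

Final: 0.061762


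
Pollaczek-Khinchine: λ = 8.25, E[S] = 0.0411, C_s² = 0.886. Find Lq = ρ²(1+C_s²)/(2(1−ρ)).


ρ = λ·E[S] = 8.25·0.0411 = 0.3391
Lq = ρ²(1+C_s²)/(2(1−ρ)) = 0.1150·(1+0.886)/(2·0.6609)
= 0.1150·1.8860/1.3218 = 0.16404

Final: 0.16404


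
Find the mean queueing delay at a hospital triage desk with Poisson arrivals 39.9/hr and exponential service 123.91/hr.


ρ = 39.9/123.91 = 0.3220
Wq = ρ/(μ−λ) = 0.3220/(123.91 − 39.9) = 0.3220/84.01 = 0.003833 hr

Final: 0.003833 hr


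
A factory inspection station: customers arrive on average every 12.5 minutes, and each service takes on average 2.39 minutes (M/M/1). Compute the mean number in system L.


λ = 60/12.5 = 4.8000 /hr
μ = 60/2.39 = 25.1046 /hr
ρ = λ/μ = 4.8000/25.1046 = 0.1912
L = ρ/(1−ρ) = 0.1912/0.8088 = 0.2364

Final: 0.2364


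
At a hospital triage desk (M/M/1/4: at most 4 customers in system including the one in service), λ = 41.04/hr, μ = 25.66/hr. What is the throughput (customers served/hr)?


ρ = 1.5994; P_K = (1−ρ)ρ^4/(1−ρ^5) = 0.414349
λ_eff = λ(1 − P_K) = 41.04·(1 − 0.414349) = 41.04·0.585651 = 24.0351 /hr

Final: 24.0351 /hr


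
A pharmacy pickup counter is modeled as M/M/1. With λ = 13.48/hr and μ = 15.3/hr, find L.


ρ = λ/μ = 13.48/15.3 = 0.8810
L = ρ/(1−ρ) = 0.8810/(1 − 0.8810) = 0.8810/0.1190 = 7.4066

Final: 7.4066


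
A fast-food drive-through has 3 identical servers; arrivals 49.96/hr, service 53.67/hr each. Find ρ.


ρ = λ/(cμ) = 49.96/(3·53.67) = 49.96/161.01 = 0.3103

Final: 0.3103


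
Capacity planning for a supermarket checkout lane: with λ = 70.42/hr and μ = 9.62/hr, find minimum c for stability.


Stability requires cμ > λ ⇔ c > λ/μ.
λ/μ = 70.42/9.62 = 7.3202
Minimum integer c = ⌊7.3202⌋ + 1 = 8
Check: 8·9.62 = 76.96 > 70.42, while 7·9.62 = 67.34 ≤ 70.42

Final: 8 servers


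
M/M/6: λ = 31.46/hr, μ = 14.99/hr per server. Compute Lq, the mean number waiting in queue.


a = λ/μ = 2.0987; ρ = a/6 = 0.3498
P₀ = 0.122369
Lq = P₀·a^c·ρ / (c!·(1−ρ)²) = 0.122369·85.45599·0.3498/(720·0.42277)
= 0.01202

Final: 0.01202


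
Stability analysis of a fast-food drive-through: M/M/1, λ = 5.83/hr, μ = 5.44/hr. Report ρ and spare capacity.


Total capacity cμ = 1·5.44 = 5.44/hr
ρ = λ/(cμ) = 5.83/5.44 = 1.0717
Stable ⇔ ρ < 1: NO
Spare capacity = cμ − λ = 5.44 − 5.83 = -0.39/hr

Final: ρ = 1.0717; unstable; margin = -0.39/hr


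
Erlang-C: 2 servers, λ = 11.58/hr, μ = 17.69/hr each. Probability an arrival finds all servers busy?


a = λ/μ = 0.6546; ρ = a/2 = 0.3273
P₀ = 0.506814 (from M/M/c formula)
C(c,a) = [a^c/(c!(1−ρ))]·P₀ = [0.42851/(2·0.6727)]·0.506814
= 0.31850·0.506814 = 0.161421

Final: 0.161421


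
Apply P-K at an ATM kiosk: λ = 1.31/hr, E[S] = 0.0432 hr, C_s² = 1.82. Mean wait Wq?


ρ = λ·E[S] = 1.31·0.0432 = 0.05659
E[S²] = E[S]²(1+C_s²) = 0.0432²·(1+1.82) = 0.005263
Wq = λ·E[S²]/(2(1−ρ)) = 1.31·0.005263/(2·0.9434) = 0.003654 hr

Final: 0.003654 hr


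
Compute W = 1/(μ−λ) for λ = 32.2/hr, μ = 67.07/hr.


W = 1/(μ−λ) = 1/(67.07 − 32.2) = 1/34.87 = 0.02868 hr

Final: 0.02868 hr


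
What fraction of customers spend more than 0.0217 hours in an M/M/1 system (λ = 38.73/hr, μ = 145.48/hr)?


W ~ Exponential(μ−λ) for M/M/1.
μ − λ = 145.48 − 38.73 = 106.7500
P(W > t) = e^{−(μ−λ)t} = e^{−2.3165} = 0.098621

Final: 0.098621


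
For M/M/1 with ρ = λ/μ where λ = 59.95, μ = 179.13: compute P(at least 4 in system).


ρ = 59.95/179.13 = 0.3347
P(N ≥ n) = ρ^n = 0.3347^4 = 0.012545

Final: 0.012545


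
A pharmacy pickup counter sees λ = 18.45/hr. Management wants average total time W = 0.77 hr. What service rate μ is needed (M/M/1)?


W = 1/(μ−λ) ⇒ μ − λ = 1/W = 1/0.77 = 1.2987
μ = λ + 1/W = 18.45 + 1.2987 = 19.7487 per hr

Final: 19.7487 /hr


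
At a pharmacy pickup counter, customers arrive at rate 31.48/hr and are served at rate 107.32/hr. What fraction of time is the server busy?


ρ = λ/μ = 31.48/107.32 = 0.2933

Final: 0.2933


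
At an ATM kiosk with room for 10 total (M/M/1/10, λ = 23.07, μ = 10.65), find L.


ρ = 23.07/10.65 = 2.1662
L = ρ[1 − (K+1)ρ^K + Kρ^(K+1)] / [(1−ρ)(1−ρ^(K+1))]
Numerator: 2.1662·(1 − 11·2274.991967 + 10·4928.081190) = 52545.229026
Denominator: (-1.1662)·(-4927.081190) = 5745.948205
L = 52545.229026/5745.948205 = 9.1447

Final: 9.1447


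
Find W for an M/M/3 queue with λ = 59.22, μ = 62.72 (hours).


a = 0.9442; ρ = 0.3147; P₀ = 0.385404
Lq = P₀·a^c·ρ/(c!(1−ρ)²) = 0.03624
Wq = Lq/λ = 0.03624/59.22 = 0.0006119 hr
W = Wq + 1/μ = 0.0006119 + 0.01594 = 0.01656 hr

Final: 0.01656 hr


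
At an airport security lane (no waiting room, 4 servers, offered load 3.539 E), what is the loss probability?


B(c,a) = (a^c/c!) / Σ_{k=0}^{c} a^k/k!
a^4/4! = 6.535984
Σ terms (k=0..4): 1.00000 + 3.53900 + 6.26226 + 7.38738 + 6.53598 = 24.724625
B = 6.535984/24.724625 = 0.264351

Final: 0.264351


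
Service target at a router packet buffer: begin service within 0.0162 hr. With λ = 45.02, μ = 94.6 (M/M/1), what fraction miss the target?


ρ = 45.02/94.6 = 0.4759
P(Wq > t) = ρ·e^{−(μ−λ)t} = 0.4759·e^{−0.8032}
= 0.4759·0.447895 = 0.213153

Final: 0.213153


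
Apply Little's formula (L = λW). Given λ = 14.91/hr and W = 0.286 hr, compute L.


L = λW = 14.91·0.286 = 4.2643

Final: 4.2643


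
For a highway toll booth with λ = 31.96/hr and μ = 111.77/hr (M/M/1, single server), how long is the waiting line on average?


ρ = 31.96/111.77 = 0.2859
Lq = ρ²/(1−ρ) = 0.08176/0.7141 = 0.1145

Final: 0.1145


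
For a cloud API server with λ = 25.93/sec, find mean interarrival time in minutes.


Mean interarrival time = 1/λ = 1/25.93 second = 0.03857 second
In minutes: 0.03857 × 0.0166667 = 0.0006428 min

Final: 0.0006428 min


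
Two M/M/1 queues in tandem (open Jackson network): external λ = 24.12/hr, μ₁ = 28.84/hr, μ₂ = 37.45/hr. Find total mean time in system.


Each node sees arrival rate λ = 24.12/hr (tandem ⇒ throughput preserved).
W₁ = 1/(μ₁−λ) = 1/(28.84−24.12) = 0.21186 hr
W₂ = 1/(μ₂−λ) = 1/(37.45−24.12) = 0.07502 hr
W_total = W₁ + W₂ = 0.21186 + 0.07502 = 0.28688 hr

Final: 0.28688 hr


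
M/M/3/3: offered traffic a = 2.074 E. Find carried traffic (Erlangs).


B(3,2.074) = 0.221538 (Erlang-B)
Carried load = a(1 − B) = 2.074·(1 − 0.221538) = 2.074·0.778462 = 1.6145 E

Final: 1.6145 Erlangs


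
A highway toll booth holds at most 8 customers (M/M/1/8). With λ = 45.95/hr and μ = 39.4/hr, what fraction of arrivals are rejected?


ρ = λ/μ = 45.95/39.4 = 1.1662
P_K = (1−ρ)ρ^K/(1−ρ^(K+1)) = (-0.1662·3.422271)/(1 − 3.991201)
= -0.568931/-2.991201 = 0.190201

Final: 0.190201


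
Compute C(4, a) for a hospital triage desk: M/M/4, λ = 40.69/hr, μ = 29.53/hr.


a = λ/μ = 1.3779; ρ = a/4 = 0.3445
P₀ = 0.250474 (from M/M/c formula)
C(c,a) = [a^c/(c!(1−ρ))]·P₀ = [3.60493/(24·0.6555)]·0.250474
= 0.22914·0.250474 = 0.057394

Final: 0.057394


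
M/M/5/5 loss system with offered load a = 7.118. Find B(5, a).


B(c,a) = (a^c/c!) / Σ_{k=0}^{c} a^k/k!
a^5/5! = 152.268010
Σ terms (k=0..5): 1.00000 + 7.11800 + 25.33296 + 60.10667 + 106.95983 + 152.26801 = 352.785474
B = 152.268010/352.785474 = 0.431616

Final: 0.431616


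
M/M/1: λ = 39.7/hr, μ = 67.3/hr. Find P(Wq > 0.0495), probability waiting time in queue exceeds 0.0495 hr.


ρ = 39.7/67.3 = 0.5899
P(Wq > t) = ρ·e^{−(μ−λ)t} = 0.5899·e^{−1.3662}
= 0.5899·0.255074 = 0.150467

Final: 0.150467


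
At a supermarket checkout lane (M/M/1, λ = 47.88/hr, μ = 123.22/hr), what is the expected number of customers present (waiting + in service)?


ρ = λ/μ = 47.88/123.22 = 0.3886
L = ρ/(1−ρ) = 0.3886/(1 − 0.3886) = 0.3886/0.6114 = 0.6355

Final: 0.6355


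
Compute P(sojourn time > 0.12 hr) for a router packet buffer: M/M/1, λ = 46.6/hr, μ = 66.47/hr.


W ~ Exponential(μ−λ) for M/M/1.
μ − λ = 66.47 − 46.6 = 19.8700
P(W > t) = e^{−(μ−λ)t} = e^{−2.3844} = 0.092144

Final: 0.092144


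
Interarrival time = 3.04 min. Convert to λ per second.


λ = 1/(interarrival time) in consistent units.
1 second = 0.0166667 min, so λ = 0.0166667/3.04 = 0.005482 per second

Final: 0.005482 /sec


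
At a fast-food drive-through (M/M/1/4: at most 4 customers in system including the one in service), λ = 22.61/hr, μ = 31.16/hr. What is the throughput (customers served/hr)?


ρ = 0.7256; P_K = (1−ρ)ρ^4/(1−ρ^5) = 0.095217
λ_eff = λ(1 − P_K) = 22.61·(1 − 0.095217) = 22.61·0.904783 = 20.4571 /hr

Final: 20.4571 /hr


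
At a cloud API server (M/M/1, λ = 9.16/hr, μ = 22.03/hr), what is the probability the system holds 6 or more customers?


ρ = 9.16/22.03 = 0.4158
P(N ≥ n) = ρ^n = 0.4158^6 = 0.005168

Final: 0.005168


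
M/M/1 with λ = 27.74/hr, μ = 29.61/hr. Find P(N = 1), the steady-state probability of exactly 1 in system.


ρ = 27.74/29.61 = 0.9368
P_n = (1−ρ)·ρ^n = (1 − 0.9368)·0.9368^1 = 0.06315·0.936846 = 0.059166

Final: 0.059166
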